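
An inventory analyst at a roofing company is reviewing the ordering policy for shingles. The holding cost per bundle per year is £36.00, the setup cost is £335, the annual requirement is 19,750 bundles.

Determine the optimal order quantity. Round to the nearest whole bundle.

606 bundles

Optimal lot size Q* = (2 × 19,750 × £335 / £36)^½ ≈ 606.28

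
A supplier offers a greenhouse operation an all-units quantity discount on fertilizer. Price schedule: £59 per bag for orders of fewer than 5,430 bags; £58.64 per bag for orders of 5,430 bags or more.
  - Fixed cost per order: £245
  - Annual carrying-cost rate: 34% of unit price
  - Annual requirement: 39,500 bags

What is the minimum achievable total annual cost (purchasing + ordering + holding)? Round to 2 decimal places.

H₁ = 34%×£59 = £20.0600;  H₂ = 34%×£58.64 = £19.9376
EOQ₁ = √(2×39,500×245/20.0600) = 982.27  (< 5,430, feasible at tier 1)
EOQ₂ = √(2×39,500×245/19.9376) = 985.28  (< 5,430 → use Q = 5,430 at tier-2 price)
TC(tier 1 (EOQ₁), Q≈982.3) = £2,350,204.35
TC(tier 2, Q≈5,430.0) = £2,372,192.81
Minimum at tier 1 (EOQ₁): £2,350,204.35

£2,350,204.35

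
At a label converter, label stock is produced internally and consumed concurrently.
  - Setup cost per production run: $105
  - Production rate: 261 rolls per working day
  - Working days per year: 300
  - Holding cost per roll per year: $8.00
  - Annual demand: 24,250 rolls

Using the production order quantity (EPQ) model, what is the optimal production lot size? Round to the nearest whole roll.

Daily demand d = 24,250/300 = 80.833; p = 261; 1 − d/p = 0.69029
EPQ = √(2DS / (H(1 − d/p)))
    = √(2 × 24,250 × 105 / (8 × 0.69029)) ≈ 960.29

960 rolls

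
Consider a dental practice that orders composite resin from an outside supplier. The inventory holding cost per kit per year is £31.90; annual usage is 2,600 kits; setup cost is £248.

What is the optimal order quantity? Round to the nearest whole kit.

201 kits

2DS/H = 2·2,600·248/31.9 = 40,426.33
EOQ = √40,426.33 ≈ 201.06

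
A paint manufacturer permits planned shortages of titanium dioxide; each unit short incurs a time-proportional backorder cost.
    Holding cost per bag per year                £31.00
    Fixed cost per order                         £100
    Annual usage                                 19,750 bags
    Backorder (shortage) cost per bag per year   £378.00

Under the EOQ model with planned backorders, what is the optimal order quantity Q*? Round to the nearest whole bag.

Basic EOQ = √(2·19,750·100/31) = 356.958
Backorder adjustment √((H+b)/b) = √((31+378)/378) = 1.0402
Q* = 356.958 × 1.0402 ≈ 371.31

371 bags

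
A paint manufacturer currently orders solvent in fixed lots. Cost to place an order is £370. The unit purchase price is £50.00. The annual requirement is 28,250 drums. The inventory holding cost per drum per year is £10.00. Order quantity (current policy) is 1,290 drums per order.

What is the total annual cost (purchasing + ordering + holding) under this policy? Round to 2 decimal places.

Annual ordering cost = (D/Q)·S = (28,250/1,290) × 370 = £8,102.71
Annual holding cost  = (Q/2)·H = (1,290/2) × 10 = £6,450.00
Purchase cost = D·C = 28,250 × 50 = £1,412,500.00
Total = £8,102.71 + £6,450.00 + £1,412,500.00 = £1,427,052.71

£1,427,052.71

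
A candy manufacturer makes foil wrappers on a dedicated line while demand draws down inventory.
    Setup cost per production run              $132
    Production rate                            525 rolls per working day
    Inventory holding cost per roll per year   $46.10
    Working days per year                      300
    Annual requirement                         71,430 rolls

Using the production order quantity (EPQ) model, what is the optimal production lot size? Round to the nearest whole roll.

865 rolls

Daily demand d = 71,430/300 = 238.100; p = 525; 1 − d/p = 0.54648
EPQ = √(2DS / (H(1 − d/p)))
    = √(2 × 71,430 × 132 / (46.1 × 0.54648)) ≈ 865.18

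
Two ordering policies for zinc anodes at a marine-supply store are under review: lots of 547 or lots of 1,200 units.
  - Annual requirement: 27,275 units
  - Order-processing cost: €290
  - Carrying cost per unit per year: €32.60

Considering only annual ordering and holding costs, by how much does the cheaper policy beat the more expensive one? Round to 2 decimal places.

€2,775.12

TC(Q) = (D/Q)S + (Q/2)H
TC(547) = (27,275/547)×290 + (547/2)×32.6 = €23,376.34
TC(1,200) = (27,275/1,200)×290 + (1,200/2)×32.6 = €26,151.46
Lots of 547 are cheaper by €2,775.12.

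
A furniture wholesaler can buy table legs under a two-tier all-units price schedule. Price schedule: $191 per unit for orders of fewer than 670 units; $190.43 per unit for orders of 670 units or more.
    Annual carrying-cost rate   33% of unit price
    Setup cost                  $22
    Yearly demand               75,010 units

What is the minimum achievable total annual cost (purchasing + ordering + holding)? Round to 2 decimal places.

H₁ = 33%×$191 = $63.0300;  H₂ = 33%×$190.43 = $62.8419
EOQ₁ = √(2×75,010×22/63.0300) = 228.83  (< 670, feasible at tier 1)
EOQ₂ = √(2×75,010×22/62.8419) = 229.17  (< 670 → use Q = 670 at tier-2 price)
TC(tier 1 (EOQ₁), Q≈228.8) = $14,341,333.13
TC(tier 2, Q≈670.0) = $14,307,669.35
Minimum at tier 2: $14,307,669.35

$14,307,669.35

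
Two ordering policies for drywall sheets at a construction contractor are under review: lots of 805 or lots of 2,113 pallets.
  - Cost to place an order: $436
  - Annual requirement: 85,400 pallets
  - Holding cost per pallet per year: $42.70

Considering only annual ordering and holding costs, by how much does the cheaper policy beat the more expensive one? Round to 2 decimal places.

$706.53

TC(Q) = (D/Q)S + (Q/2)H
TC(805) = (85,400/805)×436 + (805/2)×42.7 = $63,440.66
TC(2,113) = (85,400/2,113)×436 + (2,113/2)×42.7 = $62,734.13
Lots of 2,113 are cheaper by $706.53.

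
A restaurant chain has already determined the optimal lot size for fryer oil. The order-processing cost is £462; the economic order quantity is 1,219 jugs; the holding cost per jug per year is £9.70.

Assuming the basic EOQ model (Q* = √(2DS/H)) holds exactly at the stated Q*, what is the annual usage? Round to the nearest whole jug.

From Q* = √(2DS/H) ⇒ Q*² = 2DS/H.
D = Q²H / (2S) = 1,219² × 9.7 / (2 × 462) = 15,599.37

15,599 jugs per year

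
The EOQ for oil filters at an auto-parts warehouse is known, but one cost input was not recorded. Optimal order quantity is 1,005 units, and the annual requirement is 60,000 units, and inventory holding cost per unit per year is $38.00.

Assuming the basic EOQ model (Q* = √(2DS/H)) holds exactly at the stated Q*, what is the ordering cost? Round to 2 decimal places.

$319.84

Since Q* = (2DS/H)^½, squaring gives Q*²·H = 2DS.
S = Q²H / (2D) = 1,005² × 38 / (2 × 60,000) = 319.8413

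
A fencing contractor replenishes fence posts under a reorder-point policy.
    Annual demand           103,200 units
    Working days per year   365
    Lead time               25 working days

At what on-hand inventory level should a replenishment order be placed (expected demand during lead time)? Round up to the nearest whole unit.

7,069 units

Daily demand d = 103,200 / 365 = 282.740 units/day
Demand during lead time = 282.740 × 25 = 7,068.49
Reorder point = 7,068.49 → round up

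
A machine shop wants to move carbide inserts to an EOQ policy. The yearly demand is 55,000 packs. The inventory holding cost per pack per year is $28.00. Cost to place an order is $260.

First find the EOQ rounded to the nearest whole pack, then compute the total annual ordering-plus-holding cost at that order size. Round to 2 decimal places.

Optimal lot size Q* = (2 × 55,000 × $260 / $28)^½ ≈ 1,010.66 → Q = 1,011 packs
Orders/yr = 55,000/1,011 = 54.402; ordering cost = 54.402 × $260 = $14,144.41
Average inventory = 1,011/2 = 505.5; holding cost = 505.5 × $28 = $14,154.00
Total = $14,144.41 + $14,154.00 = $28,298.41

$28,298.41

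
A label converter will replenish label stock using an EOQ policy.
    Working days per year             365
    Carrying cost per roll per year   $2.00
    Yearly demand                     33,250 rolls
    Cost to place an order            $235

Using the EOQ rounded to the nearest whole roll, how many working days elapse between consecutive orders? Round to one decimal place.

Q* = √(2·D·S / H) = √(2·33,250·235 / 2) = √7,813,750.0 ≈ 2,795.31 → Q = 2,795 rolls
Cycle time = (working days × Q)/D = (365 × 2,795) / 33,250 = 30.682 days

30.7 days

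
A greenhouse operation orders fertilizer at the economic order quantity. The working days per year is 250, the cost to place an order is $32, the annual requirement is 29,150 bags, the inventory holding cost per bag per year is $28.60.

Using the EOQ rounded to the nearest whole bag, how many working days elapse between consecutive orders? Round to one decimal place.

2.2 days

Q* = √(2·D·S / H) = √(2·29,150·32 / 28.6) = √65,230.8 ≈ 255.40 → Q = 255 bags
T = Q/D × 250 days = 255/29,150 × 250 = 2.187 days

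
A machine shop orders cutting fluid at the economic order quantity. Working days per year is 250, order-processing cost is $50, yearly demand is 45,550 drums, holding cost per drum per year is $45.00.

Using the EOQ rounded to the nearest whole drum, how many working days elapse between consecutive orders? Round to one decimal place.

1.7 days

2DS/H = 2·45,550·50/45 = 101,222.22
EOQ = √101,222.22 ≈ 318.15 → Q = 318 drums
Days between orders = 250 / (D/Q) = 250 / 143.239 ≈ 1.745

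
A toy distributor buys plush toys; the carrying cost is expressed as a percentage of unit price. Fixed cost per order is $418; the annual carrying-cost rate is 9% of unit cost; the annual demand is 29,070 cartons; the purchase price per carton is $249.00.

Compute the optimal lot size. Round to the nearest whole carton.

1,041 cartons

Carrying cost H = $249 × 9% = $22.4100/carton/yr
2DS/H = 2·29,070·418/22.41 = 1,084,449.80
EOQ = √1,084,449.80 ≈ 1,041.37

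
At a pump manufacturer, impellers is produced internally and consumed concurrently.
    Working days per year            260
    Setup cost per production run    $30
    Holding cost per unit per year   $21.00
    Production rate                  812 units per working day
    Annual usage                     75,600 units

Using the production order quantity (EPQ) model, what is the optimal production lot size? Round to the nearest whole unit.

Daily demand d = 75,600/260 = 290.769; p = 812; 1 − d/p = 0.64191
EPQ = √(2DS / (H(1 − d/p)))
    = √(2 × 75,600 × 30 / (21 × 0.64191)) ≈ 580.08

580 units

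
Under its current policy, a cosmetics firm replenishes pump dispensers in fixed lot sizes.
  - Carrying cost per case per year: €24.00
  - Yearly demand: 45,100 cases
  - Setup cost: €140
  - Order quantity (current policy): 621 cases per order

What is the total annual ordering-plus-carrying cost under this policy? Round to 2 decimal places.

Orders/yr = 45,100/621 = 72.625; ordering cost = 72.625 × €140 = €10,167.47
Average inventory = 621/2 = 310.5; holding cost = 310.5 × €24 = €7,452.00
Total = €10,167.47 + €7,452.00 = €17,619.47

€17,619.47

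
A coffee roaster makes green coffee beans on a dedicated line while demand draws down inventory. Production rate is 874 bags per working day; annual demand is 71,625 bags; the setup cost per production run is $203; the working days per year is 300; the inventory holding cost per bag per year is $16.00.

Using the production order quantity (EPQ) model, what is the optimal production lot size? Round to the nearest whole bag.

1,581 bags

Daily demand d = 71,625/300 = 238.750; p = 874; 1 − d/p = 0.72683
EPQ = √(2DS / (H(1 − d/p)))
    = √(2 × 71,625 × 203 / (16 × 0.72683)) ≈ 1,581.32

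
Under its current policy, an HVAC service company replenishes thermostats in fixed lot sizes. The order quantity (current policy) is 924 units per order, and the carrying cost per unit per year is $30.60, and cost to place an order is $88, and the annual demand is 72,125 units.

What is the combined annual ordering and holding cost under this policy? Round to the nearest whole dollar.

$21,006

Orders/yr = 72,125/924 = 78.057; ordering cost = 78.057 × $88 = $6,869.05
Average inventory = 924/2 = 462; holding cost = 462 × $30.6 = $14,137.20
Total = $6,869.05 + $14,137.20 = $21,006.25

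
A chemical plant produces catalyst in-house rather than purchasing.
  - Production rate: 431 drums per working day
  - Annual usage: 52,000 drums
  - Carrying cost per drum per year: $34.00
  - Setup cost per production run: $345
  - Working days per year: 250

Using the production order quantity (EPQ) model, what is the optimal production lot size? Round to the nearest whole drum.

d = 52,000/250 = 208.0000 drums/day;  effective holding cost H(1 − d/p) = 34·(1 − 208.0000/431) = 17.59165
Q* = √(2DS / H_eff) = √(2·52,000·345 / 17.59165) ≈ 1,428.15

1,428 drums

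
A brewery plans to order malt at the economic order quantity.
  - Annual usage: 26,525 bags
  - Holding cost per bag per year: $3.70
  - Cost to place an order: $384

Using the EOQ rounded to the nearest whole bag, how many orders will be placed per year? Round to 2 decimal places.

Q* = √(2·D·S / H) = √(2·26,525·384 / 3.7) = √5,505,729.7 ≈ 2,346.43 → Q = 2,346
Orders per year = D/Q = 26,525 / 2,346 = 11.306

11.31 orders per year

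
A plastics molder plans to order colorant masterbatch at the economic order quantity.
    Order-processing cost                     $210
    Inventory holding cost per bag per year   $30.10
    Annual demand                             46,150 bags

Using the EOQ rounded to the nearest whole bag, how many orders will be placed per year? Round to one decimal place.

Optimal lot size Q* = (2 × 46,150 × $210 / $30.1)^½ ≈ 802.47 → Q = 802
Orders per year = D/Q = 46,150 / 802 = 57.544

57.5 orders per year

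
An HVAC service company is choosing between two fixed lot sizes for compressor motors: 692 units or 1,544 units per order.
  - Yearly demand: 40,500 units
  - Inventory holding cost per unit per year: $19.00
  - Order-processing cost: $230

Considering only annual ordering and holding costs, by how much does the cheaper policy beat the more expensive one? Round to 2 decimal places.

$666.05

Annual cost at Q: ordering D·S/Q plus holding Q·H/2.
TC(692) = (40,500/692)×230 + (692/2)×19 = $20,034.98
TC(1,544) = (40,500/1,544)×230 + (1,544/2)×19 = $20,701.03
|ΔTC| = |$20,034.98 − $20,701.03| = $666.05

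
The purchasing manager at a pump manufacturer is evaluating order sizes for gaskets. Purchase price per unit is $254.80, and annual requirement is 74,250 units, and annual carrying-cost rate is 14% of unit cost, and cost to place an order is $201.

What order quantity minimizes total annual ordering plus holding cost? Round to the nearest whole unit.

Carrying cost H = $254.8 × 14% = $35.6720/unit/yr
2DS/H = 2·74,250·201/35.672 = 836,748.71
EOQ = √836,748.71 ≈ 914.74

915 units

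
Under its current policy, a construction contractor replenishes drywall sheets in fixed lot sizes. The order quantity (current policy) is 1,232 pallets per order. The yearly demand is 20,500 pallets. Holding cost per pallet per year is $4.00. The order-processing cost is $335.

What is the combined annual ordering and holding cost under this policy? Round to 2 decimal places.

$8,038.27

Annual ordering cost = (D/Q)·S = (20,500/1,232) × 335 = $5,574.27
Annual holding cost  = (Q/2)·H = (1,232/2) × 4 = $2,464.00
Total = $5,574.27 + $2,464.00 = $8,038.27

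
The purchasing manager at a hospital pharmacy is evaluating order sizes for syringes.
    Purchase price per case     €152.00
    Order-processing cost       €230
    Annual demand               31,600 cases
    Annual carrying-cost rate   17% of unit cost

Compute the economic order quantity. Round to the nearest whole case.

750 cases

Carrying cost H = €152 × 17% = €25.8400/case/yr
Optimal lot size Q* = (2 × 31,600 × €230 / €25.84)^½ ≈ 750.03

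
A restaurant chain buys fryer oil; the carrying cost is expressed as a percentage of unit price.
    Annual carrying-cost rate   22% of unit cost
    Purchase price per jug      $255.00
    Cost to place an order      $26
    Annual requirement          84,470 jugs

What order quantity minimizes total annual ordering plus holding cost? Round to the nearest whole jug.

H = i·C = 0.22 × $255 = $56.1000 per jug-year
Optimal lot size Q* = (2 × 84,470 × $26 / $56.1)^½ ≈ 279.82

280 jugs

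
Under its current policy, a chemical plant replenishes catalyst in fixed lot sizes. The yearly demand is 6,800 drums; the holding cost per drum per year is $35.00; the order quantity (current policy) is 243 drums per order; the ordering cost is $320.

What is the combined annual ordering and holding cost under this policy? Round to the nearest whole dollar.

Orders/yr = 6,800/243 = 27.984; ordering cost = 27.984 × $320 = $8,954.73
Average inventory = 243/2 = 121.5; holding cost = 121.5 × $35 = $4,252.50
Total = $8,954.73 + $4,252.50 = $13,207.23

$13,207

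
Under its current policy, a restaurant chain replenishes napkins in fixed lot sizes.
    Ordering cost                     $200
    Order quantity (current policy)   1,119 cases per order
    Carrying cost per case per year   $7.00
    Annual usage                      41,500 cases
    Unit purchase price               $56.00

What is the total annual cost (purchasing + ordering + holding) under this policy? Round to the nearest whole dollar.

$2,335,334

Annual ordering cost = (D/Q)·S = (41,500/1,119) × 200 = $7,417.34
Annual holding cost  = (Q/2)·H = (1,119/2) × 7 = $3,916.50
Purchase cost = D·C = 41,500 × 56 = $2,324,000.00
Total = $7,417.34 + $3,916.50 + $2,324,000.00 = $2,335,333.84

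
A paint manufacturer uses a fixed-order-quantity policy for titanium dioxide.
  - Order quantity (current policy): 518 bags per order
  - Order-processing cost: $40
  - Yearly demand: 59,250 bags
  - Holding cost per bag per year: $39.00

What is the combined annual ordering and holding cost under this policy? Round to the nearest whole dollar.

Orders/yr = 59,250/518 = 114.382; ordering cost = 114.382 × $40 = $4,575.29
Average inventory = 518/2 = 259; holding cost = 259 × $39 = $10,101.00
Total = $4,575.29 + $10,101.00 = $14,676.29

$14,676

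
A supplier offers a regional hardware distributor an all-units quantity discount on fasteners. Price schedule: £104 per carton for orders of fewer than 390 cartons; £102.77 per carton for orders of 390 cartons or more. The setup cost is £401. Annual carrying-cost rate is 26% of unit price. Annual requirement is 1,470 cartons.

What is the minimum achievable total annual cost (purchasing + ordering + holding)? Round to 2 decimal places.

£157,793.80

H₁ = 26%×£104 = £27.0400;  H₂ = 26%×£102.77 = £26.7202
EOQ₁ = √(2×1,470×401/27.0400) = 208.81  (< 390, feasible at tier 1)
EOQ₂ = √(2×1,470×401/26.7202) = 210.05  (< 390 → use Q = 390 at tier-2 price)
TC(tier 1 (EOQ₁), Q≈208.8) = £158,526.11
TC(tier 2, Q≈390.0) = £157,793.80
Minimum at tier 2: £157,793.80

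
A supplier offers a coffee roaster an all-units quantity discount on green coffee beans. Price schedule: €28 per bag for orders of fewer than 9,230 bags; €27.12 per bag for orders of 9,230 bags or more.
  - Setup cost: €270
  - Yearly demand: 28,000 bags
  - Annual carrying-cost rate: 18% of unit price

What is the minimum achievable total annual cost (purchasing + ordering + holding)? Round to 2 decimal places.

H₁ = 18%×€28 = €5.0400;  H₂ = 18%×€27.12 = €4.8816
EOQ₁ = √(2×28,000×270/5.0400) = 1,732.05  (< 9,230, feasible at tier 1)
EOQ₂ = √(2×28,000×270/4.8816) = 1,759.93  (< 9,230 → use Q = 9,230 at tier-2 price)
TC(tier 1 (EOQ₁), Q≈1,732.1) = €792,729.54
TC(tier 2, Q≈9,230.0) = €782,707.65
Minimum at tier 2: €782,707.65

€782,707.65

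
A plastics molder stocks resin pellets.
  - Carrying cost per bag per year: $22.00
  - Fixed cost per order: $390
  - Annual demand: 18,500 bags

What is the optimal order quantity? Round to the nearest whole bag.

810 bags

2DS/H = 2·18,500·390/22 = 655,909.09
EOQ = √655,909.09 ≈ 809.88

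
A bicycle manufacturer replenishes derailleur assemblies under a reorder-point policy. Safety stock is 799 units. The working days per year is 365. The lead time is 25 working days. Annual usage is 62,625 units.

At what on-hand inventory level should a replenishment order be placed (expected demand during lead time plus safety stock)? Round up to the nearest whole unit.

5,089 units

Daily demand d = 62,625 / 365 = 171.575 units/day
Demand during lead time = 171.575 × 25 = 4,289.38
Reorder point = 4,289.38 + 799 = 5,088.38 → round up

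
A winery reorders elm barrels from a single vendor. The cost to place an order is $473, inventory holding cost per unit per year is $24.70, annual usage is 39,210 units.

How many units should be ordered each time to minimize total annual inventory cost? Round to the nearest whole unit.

Optimal lot size Q* = (2 × 39,210 × $473 / $24.7)^½ ≈ 1,225.45

1,225 units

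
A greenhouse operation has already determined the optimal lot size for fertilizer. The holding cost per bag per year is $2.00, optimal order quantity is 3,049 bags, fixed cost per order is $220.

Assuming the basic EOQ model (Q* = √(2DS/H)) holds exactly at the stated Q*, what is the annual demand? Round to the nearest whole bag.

EOQ relation: Q² = 2DS/H, so rearrange for the unknown.
D = Q²H / (2S) = 3,049² × 2 / (2 × 220) = 42,256.37

42,256 bags per year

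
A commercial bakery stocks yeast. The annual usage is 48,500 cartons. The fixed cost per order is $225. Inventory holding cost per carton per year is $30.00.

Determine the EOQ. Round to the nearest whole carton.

853 cartons

2DS/H = 2·48,500·225/30 = 727,500.00
EOQ = √727,500.00 ≈ 852.94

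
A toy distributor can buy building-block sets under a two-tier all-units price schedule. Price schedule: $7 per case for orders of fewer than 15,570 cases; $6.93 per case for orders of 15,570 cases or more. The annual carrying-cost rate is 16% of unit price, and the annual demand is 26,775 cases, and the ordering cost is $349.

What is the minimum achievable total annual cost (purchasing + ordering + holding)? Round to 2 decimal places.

$192,000.11

H₁ = 16%×$7 = $1.1200;  H₂ = 16%×$6.93 = $1.1088
EOQ₁ = √(2×26,775×349/1.1200) = 4,084.92  (< 15,570, feasible at tier 1)
EOQ₂ = √(2×26,775×349/1.1088) = 4,105.50  (< 15,570 → use Q = 15,570 at tier-2 price)
TC(tier 1 (EOQ₁), Q≈4,084.9) = $192,000.11
TC(tier 2, Q≈15,570.0) = $194,782.92
Minimum at tier 1 (EOQ₁): $192,000.11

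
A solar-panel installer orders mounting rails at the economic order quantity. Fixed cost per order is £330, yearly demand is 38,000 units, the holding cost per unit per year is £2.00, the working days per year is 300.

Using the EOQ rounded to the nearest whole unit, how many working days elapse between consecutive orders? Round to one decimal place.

EOQ = √(2DS/H) = √(2 × 38,000 × 330 / 2)
    = √(12,540,000.00) ≈ 3,541.19 → Q = 3,541 units
Cycle time = (working days × Q)/D = (300 × 3,541) / 38,000 = 27.955 days

28.0 days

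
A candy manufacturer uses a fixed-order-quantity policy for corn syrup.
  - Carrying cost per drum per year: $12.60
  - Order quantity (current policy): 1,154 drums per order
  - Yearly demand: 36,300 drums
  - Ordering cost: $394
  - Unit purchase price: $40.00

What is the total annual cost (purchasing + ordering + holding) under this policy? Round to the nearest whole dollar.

$1,471,664

Annual ordering cost = (D/Q)·S = (36,300/1,154) × 394 = $12,393.59
Annual holding cost  = (Q/2)·H = (1,154/2) × 12.6 = $7,270.20
Purchase cost = D·C = 36,300 × 40 = $1,452,000.00
Total = $12,393.59 + $7,270.20 + $1,452,000.00 = $1,471,663.79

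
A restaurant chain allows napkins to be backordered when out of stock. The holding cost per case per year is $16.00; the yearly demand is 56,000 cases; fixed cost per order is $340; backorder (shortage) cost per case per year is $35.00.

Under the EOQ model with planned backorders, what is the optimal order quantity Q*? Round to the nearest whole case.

Q* = √(2DS/H) · √((H + b)/b)
   = √(2 × 56,000 × 340 / 16) · √((16 + 35) / 35)
   = 1,542.725 × 1.2071 ≈ 1,862.26

1,862 cases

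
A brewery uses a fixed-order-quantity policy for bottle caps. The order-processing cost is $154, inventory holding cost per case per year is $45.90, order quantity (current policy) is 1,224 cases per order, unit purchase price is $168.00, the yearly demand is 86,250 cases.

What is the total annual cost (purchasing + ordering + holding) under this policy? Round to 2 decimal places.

Annual ordering cost = (D/Q)·S = (86,250/1,224) × 154 = $10,851.72
Annual holding cost  = (Q/2)·H = (1,224/2) × 45.9 = $28,090.80
Purchase cost = D·C = 86,250 × 168 = $14,490,000.00
Total = $10,851.72 + $28,090.80 + $14,490,000.00 = $14,528,942.52

$14,528,942.52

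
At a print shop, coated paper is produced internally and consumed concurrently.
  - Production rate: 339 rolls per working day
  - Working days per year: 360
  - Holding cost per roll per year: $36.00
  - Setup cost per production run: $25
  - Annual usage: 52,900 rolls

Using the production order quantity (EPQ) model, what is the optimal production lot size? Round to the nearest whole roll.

360 rolls

d = 52,900/360 = 146.9444 rolls/day;  effective holding cost H(1 − d/p) = 36·(1 − 146.9444/339) = 20.39528
Q* = √(2DS / H_eff) = √(2·52,900·25 / 20.39528) ≈ 360.12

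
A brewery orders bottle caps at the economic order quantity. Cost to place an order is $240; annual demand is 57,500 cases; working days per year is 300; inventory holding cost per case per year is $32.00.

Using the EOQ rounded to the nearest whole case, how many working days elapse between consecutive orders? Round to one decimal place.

4.8 days

Optimal lot size Q* = (2 × 57,500 × $240 / $32)^½ ≈ 928.71 → Q = 929 cases
Cycle time = (working days × Q)/D = (300 × 929) / 57,500 = 4.847 days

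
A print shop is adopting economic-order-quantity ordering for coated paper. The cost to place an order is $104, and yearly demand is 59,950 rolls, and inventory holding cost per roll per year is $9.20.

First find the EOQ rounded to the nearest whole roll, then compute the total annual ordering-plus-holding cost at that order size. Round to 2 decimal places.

$10,710.76

Optimal lot size Q* = (2 × 59,950 × $104 / $9.2)^½ ≈ 1,164.21 → Q = 1,164 rolls
Annual ordering cost = (D/Q)·S = (59,950/1,164) × 104 = $5,356.36
Annual holding cost  = (Q/2)·H = (1,164/2) × 9.2 = $5,354.40
Total = $5,356.36 + $5,354.40 = $10,710.76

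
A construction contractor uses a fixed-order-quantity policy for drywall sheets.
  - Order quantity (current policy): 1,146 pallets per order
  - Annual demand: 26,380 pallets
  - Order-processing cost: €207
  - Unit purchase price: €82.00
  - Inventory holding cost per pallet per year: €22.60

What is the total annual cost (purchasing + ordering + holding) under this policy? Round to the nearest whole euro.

Annual ordering cost = (D/Q)·S = (26,380/1,146) × 207 = €4,764.97
Annual holding cost  = (Q/2)·H = (1,146/2) × 22.6 = €12,949.80
Purchase cost = D·C = 26,380 × 82 = €2,163,160.00
Total = €4,764.97 + €12,949.80 + €2,163,160.00 = €2,180,874.77

€2,180,875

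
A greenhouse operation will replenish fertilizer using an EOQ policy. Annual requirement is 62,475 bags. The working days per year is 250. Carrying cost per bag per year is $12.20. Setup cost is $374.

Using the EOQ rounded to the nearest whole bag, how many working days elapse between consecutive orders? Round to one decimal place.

Q* = √(2·D·S / H) = √(2·62,475·374 / 12.2) = √3,830,434.4 ≈ 1,957.15 → Q = 1,957 bags
T = Q/D × 250 days = 1,957/62,475 × 250 = 7.831 days

7.8 days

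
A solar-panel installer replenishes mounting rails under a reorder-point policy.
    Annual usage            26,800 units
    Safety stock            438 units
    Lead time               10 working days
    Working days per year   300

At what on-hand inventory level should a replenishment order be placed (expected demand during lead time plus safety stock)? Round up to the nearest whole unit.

1,332 units

Daily demand d = 26,800 / 300 = 89.333 units/day
Demand during lead time = 89.333 × 10 = 893.33
Reorder point = 893.33 + 438 = 1,331.33 → round up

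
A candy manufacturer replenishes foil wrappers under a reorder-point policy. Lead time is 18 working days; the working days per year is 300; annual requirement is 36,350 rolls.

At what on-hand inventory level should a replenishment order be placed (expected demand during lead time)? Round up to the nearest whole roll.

Daily demand d = 36,350 / 300 = 121.167 rolls/day
Demand during lead time = 121.167 × 18 = 2,181.00
Reorder point = 2,181.00 → round up

2,181 rolls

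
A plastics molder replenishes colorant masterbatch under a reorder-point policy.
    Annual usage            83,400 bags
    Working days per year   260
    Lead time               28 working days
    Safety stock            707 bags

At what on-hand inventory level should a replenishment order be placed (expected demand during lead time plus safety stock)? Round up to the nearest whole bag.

Daily demand d = 83,400 / 260 = 320.769 bags/day
Demand during lead time = 320.769 × 28 = 8,981.54
Reorder point = 8,981.54 + 707 = 9,688.54 → round up

9,689 bags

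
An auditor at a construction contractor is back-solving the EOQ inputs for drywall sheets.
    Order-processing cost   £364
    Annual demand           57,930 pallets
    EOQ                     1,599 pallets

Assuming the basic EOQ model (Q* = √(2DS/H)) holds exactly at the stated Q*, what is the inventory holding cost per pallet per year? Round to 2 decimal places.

From Q* = √(2DS/H) ⇒ Q*² = 2DS/H.
H = 2DS / Q² = 2 × 57,930 × 364 / 1,599² = 16.4945

£16.49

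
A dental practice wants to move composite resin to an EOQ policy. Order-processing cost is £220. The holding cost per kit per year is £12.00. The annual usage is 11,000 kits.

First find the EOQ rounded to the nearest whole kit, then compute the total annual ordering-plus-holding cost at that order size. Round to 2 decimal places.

Optimal lot size Q* = (2 × 11,000 × £220 / £12)^½ ≈ 635.09 → Q = 635 kits
Annual ordering cost = (D/Q)·S = (11,000/635) × 220 = £3,811.02
Annual holding cost  = (Q/2)·H = (635/2) × 12 = £3,810.00
Total = £3,811.02 + £3,810.00 = £7,621.02

£7,621.02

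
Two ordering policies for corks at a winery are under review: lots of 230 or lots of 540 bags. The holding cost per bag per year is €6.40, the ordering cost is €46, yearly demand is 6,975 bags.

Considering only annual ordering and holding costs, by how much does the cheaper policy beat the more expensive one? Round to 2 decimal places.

Annual cost at Q: ordering D·S/Q plus holding Q·H/2.
TC(230) = (6,975/230)×46 + (230/2)×6.4 = €2,131.00
TC(540) = (6,975/540)×46 + (540/2)×6.4 = €2,322.17
Cheaper: Q = 230.  Difference = €191.17

€191.17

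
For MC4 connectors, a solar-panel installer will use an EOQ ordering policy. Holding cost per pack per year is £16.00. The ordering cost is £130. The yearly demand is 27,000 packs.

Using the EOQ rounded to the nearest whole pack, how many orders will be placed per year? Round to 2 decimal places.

Q* = √(2·D·S / H) = √(2·27,000·130 / 16) = √438,750.0 ≈ 662.38 → Q = 662
N = D/Q = 27,000/662 ≈ 40.785 orders/yr

40.79 orders per year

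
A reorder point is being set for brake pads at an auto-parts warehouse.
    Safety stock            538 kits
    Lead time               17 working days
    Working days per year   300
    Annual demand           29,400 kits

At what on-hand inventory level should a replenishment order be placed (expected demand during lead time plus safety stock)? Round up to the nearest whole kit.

Daily demand d = 29,400 / 300 = 98.000 kits/day
Demand during lead time = 98.000 × 17 = 1,666.00
Reorder point = 1,666.00 + 538 = 2,204.00 → round up

2,204 kits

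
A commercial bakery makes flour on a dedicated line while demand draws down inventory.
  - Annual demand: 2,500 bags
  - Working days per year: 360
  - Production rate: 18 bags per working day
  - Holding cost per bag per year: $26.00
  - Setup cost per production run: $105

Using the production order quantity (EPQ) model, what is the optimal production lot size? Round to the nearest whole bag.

d = 2,500/360 = 6.9444 bags/day;  effective holding cost H(1 − d/p) = 26·(1 − 6.9444/18) = 15.96914
Q* = √(2DS / H_eff) = √(2·2,500·105 / 15.96914) ≈ 181.32

181 bags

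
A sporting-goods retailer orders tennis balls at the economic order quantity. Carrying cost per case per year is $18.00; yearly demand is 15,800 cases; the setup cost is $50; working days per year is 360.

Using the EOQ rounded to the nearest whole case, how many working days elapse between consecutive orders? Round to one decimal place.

2DS/H = 2·15,800·50/18 = 87,777.78
EOQ = √87,777.78 ≈ 296.27 → Q = 296 cases
Days between orders = 360 / (D/Q) = 360 / 53.378 ≈ 6.744

6.7 days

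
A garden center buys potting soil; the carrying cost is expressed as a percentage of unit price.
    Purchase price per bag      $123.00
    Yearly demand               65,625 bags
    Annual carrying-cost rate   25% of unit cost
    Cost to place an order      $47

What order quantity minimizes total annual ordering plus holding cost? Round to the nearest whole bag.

Carrying cost H = $123 × 25% = $30.7500/bag/yr
2DS/H = 2·65,625·47/30.75 = 200,609.76
EOQ = √200,609.76 ≈ 447.89

448 bags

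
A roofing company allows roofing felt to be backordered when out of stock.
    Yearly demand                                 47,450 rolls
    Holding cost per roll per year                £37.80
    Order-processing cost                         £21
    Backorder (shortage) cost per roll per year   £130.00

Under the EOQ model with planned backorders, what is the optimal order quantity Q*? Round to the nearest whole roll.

261 rolls

Q* = √(2DS/H) · √((H + b)/b)
   = √(2 × 47,450 × 21 / 37.8) · √((37.8 + 130) / 130)
   = 229.613 × 1.1361 ≈ 260.87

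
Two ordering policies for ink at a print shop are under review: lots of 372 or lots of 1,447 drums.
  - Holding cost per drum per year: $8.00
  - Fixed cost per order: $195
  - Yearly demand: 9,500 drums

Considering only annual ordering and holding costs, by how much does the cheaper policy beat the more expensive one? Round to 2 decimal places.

TC(Q) = (D/Q)S + (Q/2)H
TC(372) = (9,500/372)×195 + (372/2)×8 = $6,467.84
TC(1,447) = (9,500/1,447)×195 + (1,447/2)×8 = $7,068.23
|ΔTC| = |$6,467.84 − $7,068.23| = $600.40

$600.40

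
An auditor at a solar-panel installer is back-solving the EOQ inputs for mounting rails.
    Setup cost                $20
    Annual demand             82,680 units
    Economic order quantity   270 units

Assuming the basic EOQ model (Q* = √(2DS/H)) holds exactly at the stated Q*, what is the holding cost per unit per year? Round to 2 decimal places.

From Q* = √(2DS/H) ⇒ Q*² = 2DS/H.
H = 2DS / Q² = 2 × 82,680 × 20 / 270² = 45.3663

$45.37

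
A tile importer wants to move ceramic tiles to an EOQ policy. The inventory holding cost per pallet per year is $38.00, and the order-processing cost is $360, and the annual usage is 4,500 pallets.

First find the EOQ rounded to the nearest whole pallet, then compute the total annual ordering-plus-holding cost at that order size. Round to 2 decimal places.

$11,095.95

Optimal lot size Q* = (2 × 4,500 × $360 / $38)^½ ≈ 292.00 → Q = 292 pallets
Ordering: D/Q × S = 4,500/292 × $360 = $5,547.95
Holding:  Q/2 × H = 292/2 × $38 = $5,548.00
Total = $5,547.95 + $5,548.00 = $11,095.95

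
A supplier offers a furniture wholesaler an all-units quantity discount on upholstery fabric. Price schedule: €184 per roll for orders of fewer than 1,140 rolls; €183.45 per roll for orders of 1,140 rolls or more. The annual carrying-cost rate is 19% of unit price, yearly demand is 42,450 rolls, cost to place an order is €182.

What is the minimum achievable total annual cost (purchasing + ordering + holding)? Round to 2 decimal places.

H₁ = 19%×€184 = €34.9600;  H₂ = 19%×€183.45 = €34.8555
EOQ₁ = √(2×42,450×182/34.9600) = 664.82  (< 1,140, feasible at tier 1)
EOQ₂ = √(2×42,450×182/34.8555) = 665.82  (< 1,140 → use Q = 1,140 at tier-2 price)
TC(tier 1 (EOQ₁), Q≈664.8) = €7,834,042.09
TC(tier 2, Q≈1,140.0) = €7,814,097.24
Minimum at tier 2: €7,814,097.24

€7,814,097.24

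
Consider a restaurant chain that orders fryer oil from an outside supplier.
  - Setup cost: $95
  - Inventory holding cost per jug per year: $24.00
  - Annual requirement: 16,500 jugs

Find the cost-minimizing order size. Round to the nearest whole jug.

Q* = √(2·D·S / H) = √(2·16,500·95 / 24) = √130,625.0 ≈ 361.42

361 jugs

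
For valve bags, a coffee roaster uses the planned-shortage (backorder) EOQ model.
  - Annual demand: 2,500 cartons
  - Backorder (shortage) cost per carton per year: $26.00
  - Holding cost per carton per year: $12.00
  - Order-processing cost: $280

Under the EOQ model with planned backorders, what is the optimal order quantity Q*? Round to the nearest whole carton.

Q* = √(2DS/H) · √((H + b)/b)
   = √(2 × 2,500 × 280 / 12) · √((12 + 26) / 26)
   = 341.565 × 1.2089 ≈ 412.93

413 cartons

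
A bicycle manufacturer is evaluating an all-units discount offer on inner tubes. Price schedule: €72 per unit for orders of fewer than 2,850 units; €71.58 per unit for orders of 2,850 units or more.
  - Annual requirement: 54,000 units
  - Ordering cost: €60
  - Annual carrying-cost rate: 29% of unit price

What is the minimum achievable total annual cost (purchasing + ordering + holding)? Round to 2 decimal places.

H₁ = 29%×€72 = €20.8800;  H₂ = 29%×€71.58 = €20.7582
EOQ₁ = √(2×54,000×60/20.8800) = 557.09  (< 2,850, feasible at tier 1)
EOQ₂ = √(2×54,000×60/20.7582) = 558.72  (< 2,850 → use Q = 2,850 at tier-2 price)
TC(tier 1 (EOQ₁), Q≈557.1) = €3,899,631.96
TC(tier 2, Q≈2,850.0) = €3,896,037.28
Minimum at tier 2: €3,896,037.28

€3,896,037.28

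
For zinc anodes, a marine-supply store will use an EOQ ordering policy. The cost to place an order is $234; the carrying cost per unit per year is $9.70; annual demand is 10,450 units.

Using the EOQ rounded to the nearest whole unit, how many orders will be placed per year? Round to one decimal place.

14.7 orders per year

2DS/H = 2·10,450·234/9.7 = 504,185.57
EOQ = √504,185.57 ≈ 710.06 → Q = 710
N = D/Q = 10,450/710 ≈ 14.718 orders/yr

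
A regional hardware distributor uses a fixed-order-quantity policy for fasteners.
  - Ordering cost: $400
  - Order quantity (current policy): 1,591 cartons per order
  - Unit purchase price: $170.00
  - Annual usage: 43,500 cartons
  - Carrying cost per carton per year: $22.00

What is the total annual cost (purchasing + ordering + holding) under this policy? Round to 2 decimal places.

$7,423,437.52

Annual ordering cost = (D/Q)·S = (43,500/1,591) × 400 = $10,936.52
Annual holding cost  = (Q/2)·H = (1,591/2) × 22 = $17,501.00
Purchase cost = D·C = 43,500 × 170 = $7,395,000.00
Total = $10,936.52 + $17,501.00 + $7,395,000.00 = $7,423,437.52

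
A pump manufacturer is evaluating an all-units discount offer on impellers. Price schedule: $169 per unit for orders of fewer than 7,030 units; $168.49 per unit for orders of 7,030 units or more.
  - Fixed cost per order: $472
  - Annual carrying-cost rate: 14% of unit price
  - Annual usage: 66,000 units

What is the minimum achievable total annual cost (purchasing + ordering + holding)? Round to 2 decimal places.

$11,192,394.17

H₁ = 14%×$169 = $23.6600;  H₂ = 14%×$168.49 = $23.5886
EOQ₁ = √(2×66,000×472/23.6600) = 1,622.75  (< 7,030, feasible at tier 1)
EOQ₂ = √(2×66,000×472/23.5886) = 1,625.20  (< 7,030 → use Q = 7,030 at tier-2 price)
TC(tier 1 (EOQ₁), Q≈1,622.7) = $11,192,394.17
TC(tier 2, Q≈7,030.0) = $11,207,685.22
Minimum at tier 1 (EOQ₁): $11,192,394.17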